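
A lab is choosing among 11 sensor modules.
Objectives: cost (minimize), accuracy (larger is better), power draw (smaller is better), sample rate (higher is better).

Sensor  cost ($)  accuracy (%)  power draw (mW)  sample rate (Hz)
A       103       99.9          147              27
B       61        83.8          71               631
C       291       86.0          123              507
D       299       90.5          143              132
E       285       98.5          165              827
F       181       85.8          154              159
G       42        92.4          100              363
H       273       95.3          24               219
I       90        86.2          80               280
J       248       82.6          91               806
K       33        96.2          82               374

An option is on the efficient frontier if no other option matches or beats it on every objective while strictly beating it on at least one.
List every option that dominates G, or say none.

K: cost 33≤42, accuracy 96.2≥92.4, power draw 82≤100, sample rate 374≥363 — dominates G.
Others (A, B, C, D, E, F, H, I, J) are each worse than G on at least one objective.

K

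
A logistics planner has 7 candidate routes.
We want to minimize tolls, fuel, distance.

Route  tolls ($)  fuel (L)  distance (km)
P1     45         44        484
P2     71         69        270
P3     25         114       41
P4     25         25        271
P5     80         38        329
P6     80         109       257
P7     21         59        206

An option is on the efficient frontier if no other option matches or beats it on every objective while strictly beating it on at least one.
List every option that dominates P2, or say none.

P7

P7: tolls 21≤71, fuel 59≤69, distance 206≤270 — dominates P2.
Others (P1, P3, P4, P5, P6) are each worse than P2 on at least one objective.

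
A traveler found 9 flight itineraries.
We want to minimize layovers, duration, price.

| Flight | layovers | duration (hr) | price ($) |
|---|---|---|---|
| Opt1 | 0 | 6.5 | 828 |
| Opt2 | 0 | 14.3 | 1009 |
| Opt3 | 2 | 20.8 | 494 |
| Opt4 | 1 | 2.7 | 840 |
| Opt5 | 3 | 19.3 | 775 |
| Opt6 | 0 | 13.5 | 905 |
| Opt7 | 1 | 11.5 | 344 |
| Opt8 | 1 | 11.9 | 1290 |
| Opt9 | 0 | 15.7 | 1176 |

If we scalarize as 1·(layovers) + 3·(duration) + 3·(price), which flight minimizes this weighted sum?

Opt7

Opt1: 1·0 + 3·6.5 + 3·828 = 2503.5
Opt2: 1·0 + 3·14.3 + 3·1009 = 3069.9
Opt3: 1·2 + 3·20.8 + 3·494 = 1546.4
Opt4: 1·1 + 3·2.7 + 3·840 = 2529.1
Opt5: 1·3 + 3·19.3 + 3·775 = 2385.9
Opt6: 1·0 + 3·13.5 + 3·905 = 2755.5
Opt7: 1·1 + 3·11.5 + 3·344 = 1067.5
Opt8: 1·1 + 3·11.9 + 3·1290 = 3906.7
Opt9: 1·0 + 3·15.7 + 3·1176 = 3575.1
Lowest: Opt7 at 1067.5.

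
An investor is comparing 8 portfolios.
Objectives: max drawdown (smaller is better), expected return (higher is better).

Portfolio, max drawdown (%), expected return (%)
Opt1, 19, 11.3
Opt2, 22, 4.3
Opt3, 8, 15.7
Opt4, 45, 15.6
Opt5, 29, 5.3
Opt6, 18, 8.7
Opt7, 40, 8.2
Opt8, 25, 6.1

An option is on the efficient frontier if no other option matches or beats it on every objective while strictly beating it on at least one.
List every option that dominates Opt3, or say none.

Opt1: worse on max drawdown (19 vs 8).
Opt2: worse on max drawdown (22 vs 8).
Opt4: worse on max drawdown (45 vs 8).
Opt5: worse on max drawdown (29 vs 8).
Opt6: worse on max drawdown (18 vs 8).
Opt7: worse on max drawdown (40 vs 8).
Opt8: worse on max drawdown (25 vs 8).
No option dominates Opt3.

none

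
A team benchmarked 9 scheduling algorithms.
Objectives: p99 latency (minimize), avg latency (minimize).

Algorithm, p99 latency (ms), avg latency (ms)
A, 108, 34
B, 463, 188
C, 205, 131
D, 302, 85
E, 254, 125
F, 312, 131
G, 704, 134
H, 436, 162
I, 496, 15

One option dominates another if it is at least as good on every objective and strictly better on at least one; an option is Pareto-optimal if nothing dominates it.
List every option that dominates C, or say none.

A: p99 latency 108≤205, avg latency 34≤131 — dominates C.
Others (B, D, E, F, G, H, I) are each worse than C on at least one objective.

A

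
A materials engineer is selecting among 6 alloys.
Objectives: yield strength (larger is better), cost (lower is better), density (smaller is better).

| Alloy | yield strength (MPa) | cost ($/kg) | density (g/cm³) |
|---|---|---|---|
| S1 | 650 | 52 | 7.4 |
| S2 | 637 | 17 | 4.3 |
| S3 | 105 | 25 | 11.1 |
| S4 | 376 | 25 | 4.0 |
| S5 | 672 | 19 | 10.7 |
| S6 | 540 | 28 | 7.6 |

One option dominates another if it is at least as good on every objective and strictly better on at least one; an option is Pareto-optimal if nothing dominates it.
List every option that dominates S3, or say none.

S2, S4, S5

S2: yield strength 637≥105, cost 17≤25, density 4.3≤11.1 — dominates S3.
S4: yield strength 376≥105, cost 25≤25, density 4.0≤11.1 — dominates S3.
S5: yield strength 672≥105, cost 19≤25, density 10.7≤11.1 — dominates S3.
Others (S1, S6) are each worse than S3 on at least one objective.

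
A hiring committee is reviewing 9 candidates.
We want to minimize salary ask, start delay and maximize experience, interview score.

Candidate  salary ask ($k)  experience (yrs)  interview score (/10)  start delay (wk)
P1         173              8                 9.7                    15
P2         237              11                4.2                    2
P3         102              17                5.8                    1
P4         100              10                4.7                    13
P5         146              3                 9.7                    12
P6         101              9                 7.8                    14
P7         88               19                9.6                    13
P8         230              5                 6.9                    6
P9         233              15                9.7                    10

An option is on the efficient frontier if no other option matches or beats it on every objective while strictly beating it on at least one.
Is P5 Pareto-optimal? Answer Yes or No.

Yes

P1: worse on salary ask (173 vs 146).
P2: worse on salary ask (237 vs 146).
P3: worse on interview score (5.8 vs 9.7).
P4: worse on interview score (4.7 vs 9.7).
P6: worse on interview score (7.8 vs 9.7).
P7: worse on interview score (9.6 vs 9.7).
P8: worse on salary ask (230 vs 146).
P9: worse on salary ask (233 vs 146).
No option is at least as good as P5 on every objective and strictly better on one.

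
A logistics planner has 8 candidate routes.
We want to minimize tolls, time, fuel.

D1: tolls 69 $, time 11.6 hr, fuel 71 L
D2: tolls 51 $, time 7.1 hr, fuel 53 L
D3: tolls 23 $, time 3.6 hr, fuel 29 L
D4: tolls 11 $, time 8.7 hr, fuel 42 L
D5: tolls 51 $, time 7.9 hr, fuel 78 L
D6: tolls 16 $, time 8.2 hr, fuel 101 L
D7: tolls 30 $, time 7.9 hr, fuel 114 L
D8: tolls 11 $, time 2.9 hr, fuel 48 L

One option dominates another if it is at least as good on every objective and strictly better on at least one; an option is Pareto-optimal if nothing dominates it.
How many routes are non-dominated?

D1: dominated by D2 (tolls 51≤69, time 7.1≤11.6, fuel 53≤71).
D2: dominated by D3 (tolls 23≤51, time 3.6≤7.1, fuel 29≤53).
D3: not dominated (best fuel).
D4: not dominated.
D5: dominated by D2 (tolls 51≤51, time 7.1≤7.9, fuel 53≤78).
D6: dominated by D8 (tolls 11≤16, time 2.9≤8.2, fuel 48≤101).
D7: dominated by D3 (tolls 23≤30, time 3.6≤7.9, fuel 29≤114).
D8: not dominated (best time).
Pareto-optimal: D3, D4, D8 → 3.

3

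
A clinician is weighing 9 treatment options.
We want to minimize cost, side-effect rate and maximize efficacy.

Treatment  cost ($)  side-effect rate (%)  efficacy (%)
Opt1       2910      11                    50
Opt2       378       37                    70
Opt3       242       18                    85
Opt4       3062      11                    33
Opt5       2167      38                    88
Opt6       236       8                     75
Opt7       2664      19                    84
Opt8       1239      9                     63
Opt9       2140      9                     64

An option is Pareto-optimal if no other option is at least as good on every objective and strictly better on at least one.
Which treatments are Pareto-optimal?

Opt1: dominated by Opt6 (cost 236≤2910, side-effect rate 8≤11, efficacy 75≥50).
Opt2: dominated by Opt3 (cost 242≤378, side-effect rate 18≤37, efficacy 85≥70).
Opt3: not dominated.
Opt4: dominated by Opt1 (cost 2910≤3062, side-effect rate 11≤11, efficacy 50≥33).
Opt5: not dominated (best efficacy).
Opt6: not dominated (best cost).
Opt7: dominated by Opt3 (cost 242≤2664, side-effect rate 18≤19, efficacy 85≥84).
Opt8: dominated by Opt6 (cost 236≤1239, side-effect rate 8≤9, efficacy 75≥63).
Opt9: dominated by Opt6 (cost 236≤2140, side-effect rate 8≤9, efficacy 75≥64).

Opt3, Opt5, Opt6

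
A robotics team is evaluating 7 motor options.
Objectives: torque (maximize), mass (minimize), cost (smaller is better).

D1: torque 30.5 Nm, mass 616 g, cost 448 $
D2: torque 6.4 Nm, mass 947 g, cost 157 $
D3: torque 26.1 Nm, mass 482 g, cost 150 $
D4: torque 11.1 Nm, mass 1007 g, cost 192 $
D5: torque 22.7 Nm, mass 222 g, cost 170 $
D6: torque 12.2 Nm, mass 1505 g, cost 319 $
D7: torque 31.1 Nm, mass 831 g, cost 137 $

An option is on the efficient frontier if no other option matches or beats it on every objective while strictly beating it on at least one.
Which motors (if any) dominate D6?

D3, D5, D7

D3: torque 26.1≥12.2, mass 482≤1505, cost 150≤319 — dominates D6.
D5: torque 22.7≥12.2, mass 222≤1505, cost 170≤319 — dominates D6.
D7: torque 31.1≥12.2, mass 831≤1505, cost 137≤319 — dominates D6.
Others (D1, D2, D4) are each worse than D6 on at least one objective.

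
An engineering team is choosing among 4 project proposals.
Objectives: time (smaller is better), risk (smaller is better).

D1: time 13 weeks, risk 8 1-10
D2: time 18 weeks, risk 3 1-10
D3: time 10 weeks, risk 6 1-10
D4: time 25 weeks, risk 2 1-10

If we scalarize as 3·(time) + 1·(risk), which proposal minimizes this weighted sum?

D1: 3·13 + 1·8 = 47
D2: 3·18 + 1·3 = 57
D3: 3·10 + 1·6 = 36
D4: 3·25 + 1·2 = 77
Lowest: D3 at 36.

D3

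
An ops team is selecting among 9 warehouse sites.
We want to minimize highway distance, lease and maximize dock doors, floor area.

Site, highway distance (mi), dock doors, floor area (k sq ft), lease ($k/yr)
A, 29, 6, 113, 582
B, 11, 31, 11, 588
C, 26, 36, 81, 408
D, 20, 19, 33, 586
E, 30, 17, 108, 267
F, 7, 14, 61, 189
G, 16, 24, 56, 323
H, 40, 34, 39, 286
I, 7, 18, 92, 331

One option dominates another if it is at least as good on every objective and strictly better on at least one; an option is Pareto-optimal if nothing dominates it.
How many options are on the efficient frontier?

A: not dominated (best floor area).
B: not dominated.
C: not dominated (best dock doors).
D: dominated by G (highway distance 16≤20, dock doors 24≥19, floor area 56≥33, lease 323≤586).
E: not dominated.
F: not dominated (best lease).
G: not dominated.
H: not dominated.
I: not dominated.
Pareto-optimal: A, B, C, E, F, G, H, I → 8.

8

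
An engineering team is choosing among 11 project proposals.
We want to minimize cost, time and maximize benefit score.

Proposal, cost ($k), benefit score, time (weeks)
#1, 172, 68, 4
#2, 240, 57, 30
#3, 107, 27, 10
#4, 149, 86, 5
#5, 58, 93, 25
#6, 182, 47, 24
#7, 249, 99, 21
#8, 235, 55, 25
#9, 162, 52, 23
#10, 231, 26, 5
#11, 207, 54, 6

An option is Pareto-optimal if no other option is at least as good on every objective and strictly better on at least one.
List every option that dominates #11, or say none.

#1: cost 172≤207, benefit score 68≥54, time 4≤6 — dominates #11.
#4: cost 149≤207, benefit score 86≥54, time 5≤6 — dominates #11.
Others (#2, #3, #5, #6, #7, #8, #9, #10) are each worse than #11 on at least one objective.

#1, #4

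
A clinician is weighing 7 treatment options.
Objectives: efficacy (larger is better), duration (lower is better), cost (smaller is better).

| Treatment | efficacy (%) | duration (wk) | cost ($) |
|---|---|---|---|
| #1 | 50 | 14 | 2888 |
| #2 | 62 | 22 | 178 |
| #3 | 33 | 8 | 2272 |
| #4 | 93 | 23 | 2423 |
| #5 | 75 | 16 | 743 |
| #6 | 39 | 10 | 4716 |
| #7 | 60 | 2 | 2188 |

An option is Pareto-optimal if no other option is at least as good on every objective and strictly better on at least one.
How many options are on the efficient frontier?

4

#1: dominated by #7 (efficacy 60≥50, duration 2≤14, cost 2188≤2888).
#2: not dominated (best cost).
#3: dominated by #7 (efficacy 60≥33, duration 2≤8, cost 2188≤2272).
#4: not dominated (best efficacy).
#5: not dominated.
#6: dominated by #7 (efficacy 60≥39, duration 2≤10, cost 2188≤4716).
#7: not dominated (best duration).
Pareto-optimal: #2, #4, #5, #7 → 4.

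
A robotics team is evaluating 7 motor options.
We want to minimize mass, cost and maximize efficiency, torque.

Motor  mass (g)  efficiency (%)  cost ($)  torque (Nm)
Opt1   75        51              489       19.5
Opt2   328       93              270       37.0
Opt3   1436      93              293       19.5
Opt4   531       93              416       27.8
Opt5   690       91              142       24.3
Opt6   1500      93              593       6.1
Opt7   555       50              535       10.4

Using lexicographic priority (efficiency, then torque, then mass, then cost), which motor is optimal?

First maximize efficiency: best is 93, kept {Opt2, Opt3, Opt4, Opt6}.
Then maximize torque: best is 37.0, kept {Opt2}.

Opt2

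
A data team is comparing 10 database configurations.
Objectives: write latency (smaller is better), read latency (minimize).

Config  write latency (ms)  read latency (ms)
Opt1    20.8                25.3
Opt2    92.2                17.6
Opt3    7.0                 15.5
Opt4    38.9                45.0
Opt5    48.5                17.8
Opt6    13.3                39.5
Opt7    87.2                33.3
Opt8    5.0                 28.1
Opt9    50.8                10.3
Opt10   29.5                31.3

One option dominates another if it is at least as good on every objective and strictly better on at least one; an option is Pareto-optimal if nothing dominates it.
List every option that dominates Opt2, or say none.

Opt3: write latency 7.0≤92.2, read latency 15.5≤17.6 — dominates Opt2.
Opt9: write latency 50.8≤92.2, read latency 10.3≤17.6 — dominates Opt2.
Others (Opt1, Opt4, Opt5, Opt6, Opt7, Opt8, Opt10) are each worse than Opt2 on at least one objective.

Opt3, Opt9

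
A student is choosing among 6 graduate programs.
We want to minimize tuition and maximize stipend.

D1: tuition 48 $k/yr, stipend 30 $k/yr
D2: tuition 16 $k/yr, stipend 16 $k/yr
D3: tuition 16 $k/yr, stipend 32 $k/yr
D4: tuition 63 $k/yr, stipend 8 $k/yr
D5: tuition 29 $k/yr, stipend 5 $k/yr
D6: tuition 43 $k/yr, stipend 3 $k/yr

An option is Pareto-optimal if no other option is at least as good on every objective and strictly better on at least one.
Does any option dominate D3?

D1: worse on tuition (48 vs 16).
D2: worse on stipend (16 vs 32).
D4: worse on tuition (63 vs 16).
D5: worse on tuition (29 vs 16).
D6: worse on tuition (43 vs 16).
No option is at least as good as D3 on every objective and strictly better on one.

No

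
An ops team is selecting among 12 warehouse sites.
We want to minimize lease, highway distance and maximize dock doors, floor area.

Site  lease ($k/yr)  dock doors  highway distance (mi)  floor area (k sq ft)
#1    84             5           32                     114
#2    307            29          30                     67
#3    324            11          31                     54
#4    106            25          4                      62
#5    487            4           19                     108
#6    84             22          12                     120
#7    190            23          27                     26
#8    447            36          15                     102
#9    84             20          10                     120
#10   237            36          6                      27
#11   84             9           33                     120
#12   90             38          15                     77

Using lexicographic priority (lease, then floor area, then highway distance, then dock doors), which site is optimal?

#9

First minimize lease: best is 84, kept {#1, #6, #9, #11}.
Then maximize floor area: best is 120, kept {#6, #9, #11}.
Then minimize highway distance: best is 10, kept {#9}.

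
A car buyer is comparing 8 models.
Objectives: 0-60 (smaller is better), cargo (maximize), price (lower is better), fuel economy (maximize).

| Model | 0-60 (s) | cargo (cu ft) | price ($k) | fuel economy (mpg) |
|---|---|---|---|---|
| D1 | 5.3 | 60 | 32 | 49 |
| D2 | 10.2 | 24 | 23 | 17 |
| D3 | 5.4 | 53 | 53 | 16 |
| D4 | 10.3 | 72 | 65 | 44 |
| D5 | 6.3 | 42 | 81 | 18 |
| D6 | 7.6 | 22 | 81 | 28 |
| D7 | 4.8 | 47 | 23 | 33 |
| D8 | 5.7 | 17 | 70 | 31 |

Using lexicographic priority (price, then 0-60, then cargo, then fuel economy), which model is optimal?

D7

First minimize price: best is 23, kept {D2, D7}.
Then minimize 0-60: best is 4.8, kept {D7}.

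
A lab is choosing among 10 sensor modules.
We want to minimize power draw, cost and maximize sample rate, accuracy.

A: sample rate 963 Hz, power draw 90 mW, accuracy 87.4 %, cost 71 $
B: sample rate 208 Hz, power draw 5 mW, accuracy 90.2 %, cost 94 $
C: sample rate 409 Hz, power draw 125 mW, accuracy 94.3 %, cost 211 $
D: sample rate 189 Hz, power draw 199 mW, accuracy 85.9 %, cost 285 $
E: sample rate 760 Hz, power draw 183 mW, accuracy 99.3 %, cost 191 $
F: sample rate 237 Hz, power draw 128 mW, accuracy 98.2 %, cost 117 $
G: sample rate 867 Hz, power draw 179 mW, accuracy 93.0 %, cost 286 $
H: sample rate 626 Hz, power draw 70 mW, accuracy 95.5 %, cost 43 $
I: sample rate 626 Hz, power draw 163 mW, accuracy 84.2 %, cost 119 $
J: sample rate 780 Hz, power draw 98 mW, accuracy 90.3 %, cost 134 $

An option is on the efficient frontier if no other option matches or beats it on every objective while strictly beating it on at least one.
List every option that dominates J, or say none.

none

A: worse on accuracy (87.4 vs 90.3).
B: worse on sample rate (208 vs 780).
C: worse on sample rate (409 vs 780).
D: worse on sample rate (189 vs 780).
E: worse on sample rate (760 vs 780).
F: worse on sample rate (237 vs 780).
G: worse on power draw (179 vs 98).
H: worse on sample rate (626 vs 780).
I: worse on sample rate (626 vs 780).
No option dominates J.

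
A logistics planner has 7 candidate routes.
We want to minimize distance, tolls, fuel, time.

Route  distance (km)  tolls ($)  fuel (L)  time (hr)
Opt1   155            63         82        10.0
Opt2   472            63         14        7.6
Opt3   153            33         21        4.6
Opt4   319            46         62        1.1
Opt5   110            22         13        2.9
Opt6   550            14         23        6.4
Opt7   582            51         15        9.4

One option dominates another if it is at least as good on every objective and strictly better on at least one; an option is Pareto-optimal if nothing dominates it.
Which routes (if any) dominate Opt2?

Opt5: distance 110≤472, tolls 22≤63, fuel 13≤14, time 2.9≤7.6 — dominates Opt2.
Others (Opt1, Opt3, Opt4, Opt6, Opt7) are each worse than Opt2 on at least one objective.

Opt5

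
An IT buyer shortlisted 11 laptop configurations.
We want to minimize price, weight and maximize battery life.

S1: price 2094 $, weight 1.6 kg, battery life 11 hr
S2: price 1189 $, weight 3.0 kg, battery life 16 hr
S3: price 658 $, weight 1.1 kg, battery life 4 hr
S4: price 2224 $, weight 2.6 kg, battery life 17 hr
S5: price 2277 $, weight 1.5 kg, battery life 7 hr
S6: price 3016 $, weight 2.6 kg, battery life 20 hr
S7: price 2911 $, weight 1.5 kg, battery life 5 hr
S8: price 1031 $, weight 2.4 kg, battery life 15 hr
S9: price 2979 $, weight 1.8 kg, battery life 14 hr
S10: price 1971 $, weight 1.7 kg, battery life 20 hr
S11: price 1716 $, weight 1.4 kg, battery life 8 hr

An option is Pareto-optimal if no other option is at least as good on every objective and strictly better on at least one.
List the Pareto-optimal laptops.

S1, S2, S3, S8, S10, S11

S1: not dominated.
S2: not dominated.
S3: not dominated (best price).
S4: dominated by S10 (price 1971≤2224, weight 1.7≤2.6, battery life 20≥17).
S5: dominated by S11 (price 1716≤2277, weight 1.4≤1.5, battery life 8≥7).
S6: dominated by S10 (price 1971≤3016, weight 1.7≤2.6, battery life 20≥20).
S7: dominated by S5 (price 2277≤2911, weight 1.5≤1.5, battery life 7≥5).
S8: not dominated.
S9: dominated by S10 (price 1971≤2979, weight 1.7≤1.8, battery life 20≥14).
S10: not dominated.
S11: not dominated.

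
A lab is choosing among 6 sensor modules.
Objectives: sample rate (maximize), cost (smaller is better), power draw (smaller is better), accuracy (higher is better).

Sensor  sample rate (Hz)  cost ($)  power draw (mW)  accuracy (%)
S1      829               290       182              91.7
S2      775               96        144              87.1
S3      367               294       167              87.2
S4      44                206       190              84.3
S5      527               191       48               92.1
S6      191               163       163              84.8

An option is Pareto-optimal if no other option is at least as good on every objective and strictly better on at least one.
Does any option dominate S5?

S1: worse on cost (290 vs 191).
S2: worse on power draw (144 vs 48).
S3: worse on sample rate (367 vs 527).
S4: worse on sample rate (44 vs 527).
S6: worse on sample rate (191 vs 527).
No option is at least as good as S5 on every objective and strictly better on one.

No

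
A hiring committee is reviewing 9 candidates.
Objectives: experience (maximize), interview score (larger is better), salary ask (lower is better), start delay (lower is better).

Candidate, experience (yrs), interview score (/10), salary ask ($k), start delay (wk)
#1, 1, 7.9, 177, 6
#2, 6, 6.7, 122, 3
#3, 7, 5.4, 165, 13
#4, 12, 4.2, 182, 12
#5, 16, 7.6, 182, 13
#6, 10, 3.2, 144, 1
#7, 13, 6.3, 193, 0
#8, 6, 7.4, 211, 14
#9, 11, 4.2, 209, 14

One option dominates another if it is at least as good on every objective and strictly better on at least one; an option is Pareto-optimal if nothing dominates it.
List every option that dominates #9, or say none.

#4, #5, #7

#4: experience 12≥11, interview score 4.2≥4.2, salary ask 182≤209, start delay 12≤14 — dominates #9.
#5: experience 16≥11, interview score 7.6≥4.2, salary ask 182≤209, start delay 13≤14 — dominates #9.
#7: experience 13≥11, interview score 6.3≥4.2, salary ask 193≤209, start delay 0≤14 — dominates #9.
Others (#1, #2, #3, #6, #8) are each worse than #9 on at least one objective.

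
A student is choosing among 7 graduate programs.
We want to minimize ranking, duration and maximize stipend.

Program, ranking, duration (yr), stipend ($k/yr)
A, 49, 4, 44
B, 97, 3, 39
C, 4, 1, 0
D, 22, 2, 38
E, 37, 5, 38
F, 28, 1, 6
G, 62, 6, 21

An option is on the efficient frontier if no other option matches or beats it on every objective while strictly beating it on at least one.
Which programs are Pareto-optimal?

A, B, C, D, F

A: not dominated (best stipend).
B: not dominated.
C: not dominated (best ranking).
D: not dominated.
E: dominated by D (ranking 22≤37, duration 2≤5, stipend 38≥38).
F: not dominated.
G: dominated by A (ranking 49≤62, duration 4≤6, stipend 44≥21).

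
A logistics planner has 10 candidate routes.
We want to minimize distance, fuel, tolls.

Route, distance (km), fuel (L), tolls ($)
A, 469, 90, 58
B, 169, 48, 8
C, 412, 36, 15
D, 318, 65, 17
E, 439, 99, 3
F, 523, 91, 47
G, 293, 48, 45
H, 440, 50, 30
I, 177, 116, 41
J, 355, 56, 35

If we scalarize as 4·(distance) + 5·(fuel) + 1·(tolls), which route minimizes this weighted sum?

A: 4·469 + 5·90 + 1·58 = 2384
B: 4·169 + 5·48 + 1·8 = 924
C: 4·412 + 5·36 + 1·15 = 1843
D: 4·318 + 5·65 + 1·17 = 1614
E: 4·439 + 5·99 + 1·3 = 2254
F: 4·523 + 5·91 + 1·47 = 2594
G: 4·293 + 5·48 + 1·45 = 1457
H: 4·440 + 5·50 + 1·30 = 2040
I: 4·177 + 5·116 + 1·41 = 1329
J: 4·355 + 5·56 + 1·35 = 1735
Lowest: B at 924.

B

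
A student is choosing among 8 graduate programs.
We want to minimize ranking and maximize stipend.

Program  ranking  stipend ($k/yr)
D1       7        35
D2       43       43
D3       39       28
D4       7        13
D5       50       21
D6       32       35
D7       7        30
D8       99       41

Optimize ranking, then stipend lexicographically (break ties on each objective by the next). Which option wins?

D1

First minimize ranking: best is 7, kept {D1, D4, D7}.
Then maximize stipend: best is 35, kept {D1}.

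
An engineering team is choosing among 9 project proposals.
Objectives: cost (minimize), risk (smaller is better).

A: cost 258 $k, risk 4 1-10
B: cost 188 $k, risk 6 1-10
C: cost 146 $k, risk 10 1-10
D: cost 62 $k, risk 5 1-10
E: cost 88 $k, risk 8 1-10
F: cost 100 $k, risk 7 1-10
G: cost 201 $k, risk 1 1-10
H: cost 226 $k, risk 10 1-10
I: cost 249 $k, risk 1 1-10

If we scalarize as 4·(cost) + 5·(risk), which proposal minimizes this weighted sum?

D

A: 4·258 + 5·4 = 1052
B: 4·188 + 5·6 = 782
C: 4·146 + 5·10 = 634
D: 4·62 + 5·5 = 273
E: 4·88 + 5·8 = 392
F: 4·100 + 5·7 = 435
G: 4·201 + 5·1 = 809
H: 4·226 + 5·10 = 954
I: 4·249 + 5·1 = 1001
Lowest: D at 273.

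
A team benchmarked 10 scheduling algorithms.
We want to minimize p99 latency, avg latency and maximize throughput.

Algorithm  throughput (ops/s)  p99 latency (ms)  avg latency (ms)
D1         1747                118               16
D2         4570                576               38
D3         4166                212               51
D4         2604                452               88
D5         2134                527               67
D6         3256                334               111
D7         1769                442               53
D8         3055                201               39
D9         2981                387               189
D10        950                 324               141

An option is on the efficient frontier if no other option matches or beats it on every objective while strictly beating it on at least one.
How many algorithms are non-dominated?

4

D1: not dominated (best p99 latency).
D2: not dominated (best throughput).
D3: not dominated.
D4: dominated by D3 (throughput 4166≥2604, p99 latency 212≤452, avg latency 51≤88).
D5: dominated by D3 (throughput 4166≥2134, p99 latency 212≤527, avg latency 51≤67).
D6: dominated by D3 (throughput 4166≥3256, p99 latency 212≤334, avg latency 51≤111).
D7: dominated by D3 (throughput 4166≥1769, p99 latency 212≤442, avg latency 51≤53).
D8: not dominated.
D9: dominated by D3 (throughput 4166≥2981, p99 latency 212≤387, avg latency 51≤189).
D10: dominated by D1 (throughput 1747≥950, p99 latency 118≤324, avg latency 16≤141).
Pareto-optimal: D1, D2, D3, D8 → 4.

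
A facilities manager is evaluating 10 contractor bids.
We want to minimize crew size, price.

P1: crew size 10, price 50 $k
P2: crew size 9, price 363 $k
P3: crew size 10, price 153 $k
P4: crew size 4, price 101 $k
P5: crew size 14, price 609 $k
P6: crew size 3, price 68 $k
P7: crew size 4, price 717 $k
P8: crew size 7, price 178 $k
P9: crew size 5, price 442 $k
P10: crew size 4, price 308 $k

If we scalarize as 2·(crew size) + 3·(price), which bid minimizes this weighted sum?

P1: 2·10 + 3·50 = 170
P2: 2·9 + 3·363 = 1107
P3: 2·10 + 3·153 = 479
P4: 2·4 + 3·101 = 311
P5: 2·14 + 3·609 = 1855
P6: 2·3 + 3·68 = 210
P7: 2·4 + 3·717 = 2159
P8: 2·7 + 3·178 = 548
P9: 2·5 + 3·442 = 1336
P10: 2·4 + 3·308 = 932
Lowest: P1 at 170.

P1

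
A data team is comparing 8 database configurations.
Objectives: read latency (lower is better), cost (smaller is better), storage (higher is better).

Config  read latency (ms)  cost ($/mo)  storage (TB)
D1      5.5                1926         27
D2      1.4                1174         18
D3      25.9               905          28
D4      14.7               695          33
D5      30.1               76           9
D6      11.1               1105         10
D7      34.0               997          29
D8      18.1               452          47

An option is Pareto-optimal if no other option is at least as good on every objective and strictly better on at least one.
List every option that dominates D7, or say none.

D4: read latency 14.7≤34.0, cost 695≤997, storage 33≥29 — dominates D7.
D8: read latency 18.1≤34.0, cost 452≤997, storage 47≥29 — dominates D7.
Others (D1, D2, D3, D5, D6) are each worse than D7 on at least one objective.

D4, D8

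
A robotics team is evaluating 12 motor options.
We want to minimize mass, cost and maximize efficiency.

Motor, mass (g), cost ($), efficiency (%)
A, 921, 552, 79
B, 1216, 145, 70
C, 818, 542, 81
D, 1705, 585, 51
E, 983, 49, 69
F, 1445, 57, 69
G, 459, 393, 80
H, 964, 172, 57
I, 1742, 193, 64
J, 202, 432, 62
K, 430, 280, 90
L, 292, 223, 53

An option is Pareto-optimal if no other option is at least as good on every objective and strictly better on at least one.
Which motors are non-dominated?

A: dominated by C (mass 818≤921, cost 542≤552, efficiency 81≥79).
B: not dominated.
C: dominated by K (mass 430≤818, cost 280≤542, efficiency 90≥81).
D: dominated by A (mass 921≤1705, cost 552≤585, efficiency 79≥51).
E: not dominated (best cost).
F: dominated by E (mass 983≤1445, cost 49≤57, efficiency 69≥69).
G: dominated by K (mass 430≤459, cost 280≤393, efficiency 90≥80).
H: not dominated.
I: dominated by B (mass 1216≤1742, cost 145≤193, efficiency 70≥64).
J: not dominated (best mass).
K: not dominated (best efficiency).
L: not dominated.

B, E, H, J, K, L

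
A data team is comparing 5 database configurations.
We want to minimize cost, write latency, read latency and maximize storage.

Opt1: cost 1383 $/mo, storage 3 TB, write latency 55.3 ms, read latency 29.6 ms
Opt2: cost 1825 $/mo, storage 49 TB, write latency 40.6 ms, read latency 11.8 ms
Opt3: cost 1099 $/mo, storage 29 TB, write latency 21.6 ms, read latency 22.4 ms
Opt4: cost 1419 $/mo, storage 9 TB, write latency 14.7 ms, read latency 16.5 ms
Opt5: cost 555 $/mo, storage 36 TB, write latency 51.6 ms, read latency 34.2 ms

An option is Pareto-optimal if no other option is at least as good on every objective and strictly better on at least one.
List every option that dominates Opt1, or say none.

Opt3

Opt3: cost 1099≤1383, storage 29≥3, write latency 21.6≤55.3, read latency 22.4≤29.6 — dominates Opt1.
Others (Opt2, Opt4, Opt5) are each worse than Opt1 on at least one objective.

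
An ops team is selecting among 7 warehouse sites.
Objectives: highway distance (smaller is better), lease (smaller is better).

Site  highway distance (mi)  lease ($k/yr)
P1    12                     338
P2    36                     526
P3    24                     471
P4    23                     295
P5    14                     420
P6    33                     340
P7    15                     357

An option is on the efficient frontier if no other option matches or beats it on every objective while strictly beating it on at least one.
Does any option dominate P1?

No

P2: worse on highway distance (36 vs 12).
P3: worse on highway distance (24 vs 12).
P4: worse on highway distance (23 vs 12).
P5: worse on highway distance (14 vs 12).
P6: worse on highway distance (33 vs 12).
P7: worse on highway distance (15 vs 12).
No option is at least as good as P1 on every objective and strictly better on one.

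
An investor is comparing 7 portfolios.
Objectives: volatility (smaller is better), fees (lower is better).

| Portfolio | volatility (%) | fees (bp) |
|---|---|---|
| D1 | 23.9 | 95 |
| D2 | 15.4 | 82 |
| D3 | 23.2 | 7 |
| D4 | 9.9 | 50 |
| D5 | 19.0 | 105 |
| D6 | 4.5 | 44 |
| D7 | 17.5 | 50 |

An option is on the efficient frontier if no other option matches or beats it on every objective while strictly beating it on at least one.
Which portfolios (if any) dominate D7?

D4: volatility 9.9≤17.5, fees 50≤50 — dominates D7.
D6: volatility 4.5≤17.5, fees 44≤50 — dominates D7.
Others (D1, D2, D3, D5) are each worse than D7 on at least one objective.

D4, D6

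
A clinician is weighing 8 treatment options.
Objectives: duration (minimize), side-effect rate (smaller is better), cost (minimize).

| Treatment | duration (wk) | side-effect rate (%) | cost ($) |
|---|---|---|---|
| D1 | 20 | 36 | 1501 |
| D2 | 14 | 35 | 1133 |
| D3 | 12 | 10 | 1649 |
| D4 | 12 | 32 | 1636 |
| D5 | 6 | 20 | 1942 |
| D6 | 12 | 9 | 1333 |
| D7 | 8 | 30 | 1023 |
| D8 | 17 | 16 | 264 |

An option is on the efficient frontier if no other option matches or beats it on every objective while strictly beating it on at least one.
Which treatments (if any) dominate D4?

D6, D7

D6: duration 12≤12, side-effect rate 9≤32, cost 1333≤1636 — dominates D4.
D7: duration 8≤12, side-effect rate 30≤32, cost 1023≤1636 — dominates D4.
Others (D1, D2, D3, D5, D8) are each worse than D4 on at least one objective.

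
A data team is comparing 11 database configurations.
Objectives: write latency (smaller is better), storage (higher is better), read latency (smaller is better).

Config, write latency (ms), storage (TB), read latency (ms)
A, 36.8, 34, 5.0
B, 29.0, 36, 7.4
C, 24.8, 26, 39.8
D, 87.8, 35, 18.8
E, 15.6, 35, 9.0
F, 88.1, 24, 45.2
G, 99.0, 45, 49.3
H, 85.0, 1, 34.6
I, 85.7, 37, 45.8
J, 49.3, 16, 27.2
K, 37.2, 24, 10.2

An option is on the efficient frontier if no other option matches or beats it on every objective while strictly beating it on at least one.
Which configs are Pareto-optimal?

A: not dominated (best read latency).
B: not dominated.
C: dominated by E (write latency 15.6≤24.8, storage 35≥26, read latency 9.0≤39.8).
D: dominated by B (write latency 29.0≤87.8, storage 36≥35, read latency 7.4≤18.8).
E: not dominated (best write latency).
F: dominated by A (write latency 36.8≤88.1, storage 34≥24, read latency 5.0≤45.2).
G: not dominated (best storage).
H: dominated by A (write latency 36.8≤85.0, storage 34≥1, read latency 5.0≤34.6).
I: not dominated.
J: dominated by A (write latency 36.8≤49.3, storage 34≥16, read latency 5.0≤27.2).
K: dominated by A (write latency 36.8≤37.2, storage 34≥24, read latency 5.0≤10.2).

A, B, E, G, I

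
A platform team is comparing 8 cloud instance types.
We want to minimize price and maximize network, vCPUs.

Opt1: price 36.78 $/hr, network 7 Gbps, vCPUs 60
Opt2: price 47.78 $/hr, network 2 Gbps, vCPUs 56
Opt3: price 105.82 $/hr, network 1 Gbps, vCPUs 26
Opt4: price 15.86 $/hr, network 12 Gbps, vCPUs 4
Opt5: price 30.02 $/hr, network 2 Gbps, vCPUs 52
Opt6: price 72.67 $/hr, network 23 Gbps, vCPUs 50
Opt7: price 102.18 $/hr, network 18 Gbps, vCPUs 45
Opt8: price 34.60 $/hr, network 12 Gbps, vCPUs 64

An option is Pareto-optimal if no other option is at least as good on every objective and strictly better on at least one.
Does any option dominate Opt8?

Opt1: worse on price (36.78 vs 34.60).
Opt2: worse on price (47.78 vs 34.60).
Opt3: worse on price (105.82 vs 34.60).
Opt4: worse on vCPUs (4 vs 64).
Opt5: worse on network (2 vs 12).
Opt6: worse on price (72.67 vs 34.60).
Opt7: worse on price (102.18 vs 34.60).
No option is at least as good as Opt8 on every objective and strictly better on one.

No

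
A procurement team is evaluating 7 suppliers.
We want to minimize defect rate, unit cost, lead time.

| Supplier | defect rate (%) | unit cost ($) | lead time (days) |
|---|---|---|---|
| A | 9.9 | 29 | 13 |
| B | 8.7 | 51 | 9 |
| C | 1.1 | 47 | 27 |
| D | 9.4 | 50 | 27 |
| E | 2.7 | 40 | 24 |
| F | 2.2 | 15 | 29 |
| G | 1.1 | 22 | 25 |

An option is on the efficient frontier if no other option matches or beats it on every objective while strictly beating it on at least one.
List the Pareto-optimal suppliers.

A, B, E, F, G

A: not dominated.
B: not dominated (best lead time).
C: dominated by G (defect rate 1.1≤1.1, unit cost 22≤47, lead time 25≤27).
D: dominated by C (defect rate 1.1≤9.4, unit cost 47≤50, lead time 27≤27).
E: not dominated.
F: not dominated (best unit cost).
G: not dominated.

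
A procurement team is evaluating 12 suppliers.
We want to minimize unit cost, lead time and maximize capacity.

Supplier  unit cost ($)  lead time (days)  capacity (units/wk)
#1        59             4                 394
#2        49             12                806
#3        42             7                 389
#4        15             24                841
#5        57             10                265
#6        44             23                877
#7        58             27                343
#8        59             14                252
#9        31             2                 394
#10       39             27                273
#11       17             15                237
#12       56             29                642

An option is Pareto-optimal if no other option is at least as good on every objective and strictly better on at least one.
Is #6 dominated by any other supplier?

#1: worse on unit cost (59 vs 44).
#2: worse on unit cost (49 vs 44).
#3: worse on capacity (389 vs 877).
#4: worse on lead time (24 vs 23).
#5: worse on unit cost (57 vs 44).
#7: worse on unit cost (58 vs 44).
#8: worse on unit cost (59 vs 44).
#9: worse on capacity (394 vs 877).
#10: worse on lead time (27 vs 23).
#11: worse on capacity (237 vs 877).
#12: worse on unit cost (56 vs 44).
No option is at least as good as #6 on every objective and strictly better on one.

No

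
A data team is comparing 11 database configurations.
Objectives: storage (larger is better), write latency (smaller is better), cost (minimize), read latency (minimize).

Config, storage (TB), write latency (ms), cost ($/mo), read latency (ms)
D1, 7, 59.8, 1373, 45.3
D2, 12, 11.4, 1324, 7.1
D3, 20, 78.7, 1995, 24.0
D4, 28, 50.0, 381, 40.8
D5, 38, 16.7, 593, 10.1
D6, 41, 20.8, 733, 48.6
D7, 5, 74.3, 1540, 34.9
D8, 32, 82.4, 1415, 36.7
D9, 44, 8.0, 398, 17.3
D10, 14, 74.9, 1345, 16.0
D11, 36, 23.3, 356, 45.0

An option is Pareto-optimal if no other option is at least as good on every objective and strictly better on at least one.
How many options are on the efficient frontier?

D1: dominated by D2 (storage 12≥7, write latency 11.4≤59.8, cost 1324≤1373, read latency 7.1≤45.3).
D2: not dominated (best read latency).
D3: dominated by D5 (storage 38≥20, write latency 16.7≤78.7, cost 593≤1995, read latency 10.1≤24.0).
D4: not dominated.
D5: not dominated.
D6: dominated by D9 (storage 44≥41, write latency 8.0≤20.8, cost 398≤733, read latency 17.3≤48.6).
D7: dominated by D2 (storage 12≥5, write latency 11.4≤74.3, cost 1324≤1540, read latency 7.1≤34.9).
D8: dominated by D5 (storage 38≥32, write latency 16.7≤82.4, cost 593≤1415, read latency 10.1≤36.7).
D9: not dominated (best storage).
D10: dominated by D5 (storage 38≥14, write latency 16.7≤74.9, cost 593≤1345, read latency 10.1≤16.0).
D11: not dominated (best cost).
Pareto-optimal: D2, D4, D5, D9, D11 → 5.

5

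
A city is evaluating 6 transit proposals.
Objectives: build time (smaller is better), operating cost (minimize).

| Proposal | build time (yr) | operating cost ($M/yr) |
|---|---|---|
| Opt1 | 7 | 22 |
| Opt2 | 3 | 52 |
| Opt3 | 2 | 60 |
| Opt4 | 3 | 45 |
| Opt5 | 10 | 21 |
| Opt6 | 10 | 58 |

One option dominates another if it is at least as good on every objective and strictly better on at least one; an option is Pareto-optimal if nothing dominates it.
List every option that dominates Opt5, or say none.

Opt1: worse on operating cost (22 vs 21).
Opt2: worse on operating cost (52 vs 21).
Opt3: worse on operating cost (60 vs 21).
Opt4: worse on operating cost (45 vs 21).
Opt6: worse on operating cost (58 vs 21).
No option dominates Opt5.

none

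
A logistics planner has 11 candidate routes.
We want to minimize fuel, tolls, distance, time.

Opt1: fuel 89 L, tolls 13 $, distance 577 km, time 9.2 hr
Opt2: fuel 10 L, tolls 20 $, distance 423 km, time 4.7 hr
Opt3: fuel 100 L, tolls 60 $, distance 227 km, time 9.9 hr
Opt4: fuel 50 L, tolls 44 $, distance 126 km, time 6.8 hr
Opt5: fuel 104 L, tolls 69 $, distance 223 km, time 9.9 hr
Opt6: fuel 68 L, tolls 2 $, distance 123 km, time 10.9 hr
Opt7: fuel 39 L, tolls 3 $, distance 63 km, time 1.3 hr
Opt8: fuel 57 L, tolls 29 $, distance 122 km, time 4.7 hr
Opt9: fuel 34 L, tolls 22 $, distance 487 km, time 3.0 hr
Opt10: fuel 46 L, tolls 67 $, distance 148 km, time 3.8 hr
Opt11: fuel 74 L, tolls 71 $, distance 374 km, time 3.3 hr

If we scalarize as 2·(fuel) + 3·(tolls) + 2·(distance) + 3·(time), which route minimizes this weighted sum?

Opt1: 2·89 + 3·13 + 2·577 + 3·9.2 = 1398.6
Opt2: 2·10 + 3·20 + 2·423 + 3·4.7 = 940.1
Opt3: 2·100 + 3·60 + 2·227 + 3·9.9 = 863.7
Opt4: 2·50 + 3·44 + 2·126 + 3·6.8 = 504.4
Opt5: 2·104 + 3·69 + 2·223 + 3·9.9 = 890.7
Opt6: 2·68 + 3·2 + 2·123 + 3·10.9 = 420.7
Opt7: 2·39 + 3·3 + 2·63 + 3·1.3 = 216.9
Opt8: 2·57 + 3·29 + 2·122 + 3·4.7 = 459.1
Opt9: 2·34 + 3·22 + 2·487 + 3·3.0 = 1117.0
Opt10: 2·46 + 3·67 + 2·148 + 3·3.8 = 600.4
Opt11: 2·74 + 3·71 + 2·374 + 3·3.3 = 1118.9
Lowest: Opt7 at 216.9.

Opt7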